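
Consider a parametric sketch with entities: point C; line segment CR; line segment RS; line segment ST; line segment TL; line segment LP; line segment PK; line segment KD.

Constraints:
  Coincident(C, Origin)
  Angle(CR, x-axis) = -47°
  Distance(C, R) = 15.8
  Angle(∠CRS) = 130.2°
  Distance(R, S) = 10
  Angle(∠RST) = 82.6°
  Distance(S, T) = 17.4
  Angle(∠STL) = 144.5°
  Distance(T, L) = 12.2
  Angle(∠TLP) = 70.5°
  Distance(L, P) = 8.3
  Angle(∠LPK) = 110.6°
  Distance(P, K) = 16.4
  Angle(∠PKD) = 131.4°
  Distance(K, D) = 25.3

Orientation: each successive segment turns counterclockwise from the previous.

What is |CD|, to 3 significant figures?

42.4

C is at the origin; CR runs at -47.0° with length 15.8, so R = (10.8, -11.6). ∠CRS = 130.2° gives RS at 2.80° from the x-axis; with |RS| = 10.0, S = (20.8, -11.1). ∠RST = 82.6° gives ST at 100° from the x-axis; with |ST| = 17.4, T = (17.7, 6.06). ∠STL = 144.5° gives TL at 136° from the x-axis; with |TL| = 12.2, L = (8.95, 14.6). ∠TLP = 70.5° gives LP at -115° from the x-axis; with |LP| = 8.3, P = (5.47, 7.04). ∠LPK = 110.6° gives PK at -45.4° from the x-axis; with |PK| = 16.4, K = (17.0, -4.63). ∠PKD = 131.4° gives KD at 3.20° from the x-axis; with |KD| = 25.3, D = (42.2, -3.22). Then |CD| = |D − C| = 42.4.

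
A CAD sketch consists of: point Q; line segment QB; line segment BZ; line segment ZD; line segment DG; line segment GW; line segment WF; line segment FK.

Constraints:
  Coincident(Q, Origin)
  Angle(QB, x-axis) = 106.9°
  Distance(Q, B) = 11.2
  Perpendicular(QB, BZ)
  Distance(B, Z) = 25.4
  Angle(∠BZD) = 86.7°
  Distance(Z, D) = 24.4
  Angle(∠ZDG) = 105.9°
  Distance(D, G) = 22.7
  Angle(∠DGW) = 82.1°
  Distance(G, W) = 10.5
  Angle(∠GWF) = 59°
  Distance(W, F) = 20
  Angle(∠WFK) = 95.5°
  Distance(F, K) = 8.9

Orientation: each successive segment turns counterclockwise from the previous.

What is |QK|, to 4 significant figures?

29.40

Q is at the origin; QB runs at 106.9° with length 11.2, so B = (-3.256, 10.72). QB ⟂ BZ, so BZ runs at -163.1°; with |BZ| = 25.4, Z = (-27.56, 3.332). ∠BZD = 86.7° gives ZD at -69.80° from the x-axis; with |ZD| = 24.4, D = (-19.13, -19.57). ∠ZDG = 105.9° gives DG at 4.300° from the x-axis; with |DG| = 22.7, G = (3.502, -17.86). ∠DGW = 82.1° gives GW at 102.2° from the x-axis; with |GW| = 10.5, W = (1.284, -7.602). ∠GWF = 59.0° gives WF at -136.8° from the x-axis; with |WF| = 20.0, F = (-13.30, -21.29). ∠WFK = 95.5° gives FK at -52.30° from the x-axis; with |FK| = 8.9, K = (-7.853, -28.33). Then |QK| = |K − Q| = 29.40.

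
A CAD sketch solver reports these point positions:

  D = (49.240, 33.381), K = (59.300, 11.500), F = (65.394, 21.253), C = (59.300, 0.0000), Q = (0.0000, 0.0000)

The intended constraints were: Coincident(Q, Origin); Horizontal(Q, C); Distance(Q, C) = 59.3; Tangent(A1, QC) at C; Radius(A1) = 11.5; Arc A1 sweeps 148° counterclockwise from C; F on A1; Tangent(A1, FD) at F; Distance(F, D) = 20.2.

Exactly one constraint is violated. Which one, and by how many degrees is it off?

Tangent(A1, FD) at F — off by 4.90°.

Q = (0.00, 0.00) ✓; Q.y = 0.00, C.y = 0.00 ✓; |QC| = 59.30 ✓; ∠(KC, CQ) = 90.00° ✓; |KC| = 11.50 ✓; bearing(K→F) − bearing(K→C) = 148.0° ✓; |KF| = 11.50 ✓; ∠(KF, FD) = 94.90° ✗; |FD| = 20.20 ✓.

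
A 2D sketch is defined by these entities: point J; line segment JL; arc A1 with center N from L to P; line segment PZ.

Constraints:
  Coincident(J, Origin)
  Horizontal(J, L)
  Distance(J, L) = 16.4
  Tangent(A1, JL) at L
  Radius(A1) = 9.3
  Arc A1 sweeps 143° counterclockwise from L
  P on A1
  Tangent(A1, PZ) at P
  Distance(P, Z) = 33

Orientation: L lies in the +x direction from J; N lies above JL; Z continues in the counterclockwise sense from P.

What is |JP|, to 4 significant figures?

27.63

J is at the origin; JL is horizontal with |JL| = 16.4 and L on the +x side, so L = (16.40, 0.000). Since A1 is tangent to JL there, NL ⟂ JL, so N = L + (0, 9.3) = (16.40, 9.300). On A1, L sits at bearing -90° from N; a 143° counterclockwise sweep puts P at bearing 53°, so P = N + 9.3·(cos 53°, sin 53°) = (22.00, 16.73). Then |JP| = |P − J| = 27.63.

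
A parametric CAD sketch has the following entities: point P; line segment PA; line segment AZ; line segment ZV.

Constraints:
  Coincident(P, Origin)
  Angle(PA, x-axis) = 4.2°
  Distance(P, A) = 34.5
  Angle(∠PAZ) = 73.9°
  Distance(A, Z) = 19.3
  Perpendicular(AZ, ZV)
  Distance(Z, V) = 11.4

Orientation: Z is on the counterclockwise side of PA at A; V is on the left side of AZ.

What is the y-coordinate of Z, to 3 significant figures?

20.6

P is at the origin; PA runs at 4.2° with length 34.5, so A = 34.5·(cos 4.2°, sin 4.2°) = (34.4, 2.53). ∠PAZ = 73.9°, so AZ runs at 4.2° + (180° − 73.9°) = 110° from the x-axis; with |AZ| = 19.3, Z = A + 19.3·(cos 110°, sin 110°) = (27.7, 20.6). So Z.y = 20.6.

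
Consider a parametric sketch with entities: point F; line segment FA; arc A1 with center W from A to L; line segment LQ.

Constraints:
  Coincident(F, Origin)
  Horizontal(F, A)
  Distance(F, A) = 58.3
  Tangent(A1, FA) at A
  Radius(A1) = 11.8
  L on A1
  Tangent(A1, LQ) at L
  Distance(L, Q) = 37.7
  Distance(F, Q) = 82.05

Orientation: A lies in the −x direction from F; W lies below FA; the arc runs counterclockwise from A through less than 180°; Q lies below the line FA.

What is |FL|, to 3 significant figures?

71.3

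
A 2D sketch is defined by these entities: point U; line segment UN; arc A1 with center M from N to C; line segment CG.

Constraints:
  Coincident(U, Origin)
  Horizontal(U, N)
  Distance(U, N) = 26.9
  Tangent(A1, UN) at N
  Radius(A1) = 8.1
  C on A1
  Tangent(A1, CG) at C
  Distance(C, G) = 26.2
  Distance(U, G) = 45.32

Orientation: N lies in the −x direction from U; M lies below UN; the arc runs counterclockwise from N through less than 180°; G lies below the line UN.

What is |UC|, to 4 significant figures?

36.19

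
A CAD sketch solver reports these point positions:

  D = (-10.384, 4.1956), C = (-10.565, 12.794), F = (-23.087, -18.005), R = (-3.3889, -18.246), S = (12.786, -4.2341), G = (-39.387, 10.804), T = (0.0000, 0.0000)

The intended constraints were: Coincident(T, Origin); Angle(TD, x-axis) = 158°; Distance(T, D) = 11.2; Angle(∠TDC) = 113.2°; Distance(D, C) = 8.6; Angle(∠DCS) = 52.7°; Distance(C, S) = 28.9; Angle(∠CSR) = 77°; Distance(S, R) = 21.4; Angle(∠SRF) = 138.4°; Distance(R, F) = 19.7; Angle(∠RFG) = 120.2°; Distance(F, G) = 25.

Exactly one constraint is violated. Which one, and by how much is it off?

Distance(F, G) = 25 — off by 8.10.

T = (0.00, 0.00) ✓; TD at 158.0° ✓; |TD| = 11.20 ✓; ∠TDC = 113.2° ✓; |DC| = 8.600 ✓; ∠DCS = 52.69° ✓; |CS| = 28.90 ✓; ∠CSR = 77.00° ✓; |SR| = 21.40 ✓; ∠SRF = 138.4° ✓; |RF| = 19.70 ✓; ∠RFG = 120.2° ✓; |FG| = 33.10 ✗.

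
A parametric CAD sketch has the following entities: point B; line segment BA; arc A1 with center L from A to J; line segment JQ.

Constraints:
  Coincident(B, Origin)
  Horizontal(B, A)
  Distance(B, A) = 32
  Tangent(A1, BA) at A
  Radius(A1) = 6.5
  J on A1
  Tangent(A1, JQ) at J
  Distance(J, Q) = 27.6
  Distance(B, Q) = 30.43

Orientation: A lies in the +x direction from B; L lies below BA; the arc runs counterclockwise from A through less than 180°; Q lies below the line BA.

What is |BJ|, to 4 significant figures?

26.52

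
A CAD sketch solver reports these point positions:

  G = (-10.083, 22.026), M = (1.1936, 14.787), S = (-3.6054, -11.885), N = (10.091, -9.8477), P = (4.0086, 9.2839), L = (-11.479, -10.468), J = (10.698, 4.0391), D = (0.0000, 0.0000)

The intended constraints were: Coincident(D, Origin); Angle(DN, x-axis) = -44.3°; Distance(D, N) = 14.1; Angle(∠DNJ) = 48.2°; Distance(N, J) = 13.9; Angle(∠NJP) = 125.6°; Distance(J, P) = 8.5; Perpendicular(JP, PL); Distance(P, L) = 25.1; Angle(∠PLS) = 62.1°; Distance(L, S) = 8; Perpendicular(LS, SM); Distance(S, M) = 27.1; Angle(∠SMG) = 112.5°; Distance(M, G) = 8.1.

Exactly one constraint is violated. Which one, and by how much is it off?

Distance(M, G) = 8.1 — off by 5.30.

D = (0.00, 0.00) ✓; DN at -44.30° ✓; |DN| = 14.10 ✓; ∠DNJ = 48.20° ✓; |NJ| = 13.90 ✓; ∠NJP = 125.6° ✓; |JP| = 8.500 ✓; ∠(JP, PL) = 90.00° ✓; |PL| = 25.10 ✓; ∠PLS = 62.10° ✓; |LS| = 8.000 ✓; ∠(LS, SM) = 90.00° ✓; |SM| = 27.10 ✓; ∠SMG = 112.5° ✓; |MG| = 13.40 ✗.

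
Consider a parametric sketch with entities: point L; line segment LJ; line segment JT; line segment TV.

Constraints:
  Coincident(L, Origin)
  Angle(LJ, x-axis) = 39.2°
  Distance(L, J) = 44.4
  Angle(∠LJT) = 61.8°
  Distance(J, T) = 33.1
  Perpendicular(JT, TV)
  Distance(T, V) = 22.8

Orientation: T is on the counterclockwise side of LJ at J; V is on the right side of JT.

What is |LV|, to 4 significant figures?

63.10

∠LJT = 61.8°, so JT runs at 39.2° + (180° − 61.8°) = 157.4° from the x-axis; with |JT| = 33.1, T = J + 33.1·(cos 157.4°, sin 157.4°) = (3.849, 40.78). JT ⟂ TV; with |TV| = 22.8 on the right of JT, V = T + 22.8·(0.3843, 0.9232) = (12.61, 61.83). Then |LV| = |V − L| = 63.10.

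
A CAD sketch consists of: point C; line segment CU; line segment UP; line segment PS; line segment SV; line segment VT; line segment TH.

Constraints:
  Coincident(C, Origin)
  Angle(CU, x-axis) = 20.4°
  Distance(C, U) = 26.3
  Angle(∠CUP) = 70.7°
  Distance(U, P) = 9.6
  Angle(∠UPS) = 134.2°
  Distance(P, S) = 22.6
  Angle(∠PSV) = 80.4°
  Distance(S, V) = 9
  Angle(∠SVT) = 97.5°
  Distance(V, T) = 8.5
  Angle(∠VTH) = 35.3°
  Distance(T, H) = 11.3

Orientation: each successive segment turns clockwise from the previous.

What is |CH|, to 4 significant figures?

16.33

∠SVT = 97.5° gives VT at 43.20° from the x-axis; with |VT| = 8.5, T = (9.882, -3.367). ∠VTH = 35.3° gives TH at -101.5° from the x-axis; with |TH| = 11.3, H = (7.630, -14.44). Then |CH| = |H − C| = 16.33.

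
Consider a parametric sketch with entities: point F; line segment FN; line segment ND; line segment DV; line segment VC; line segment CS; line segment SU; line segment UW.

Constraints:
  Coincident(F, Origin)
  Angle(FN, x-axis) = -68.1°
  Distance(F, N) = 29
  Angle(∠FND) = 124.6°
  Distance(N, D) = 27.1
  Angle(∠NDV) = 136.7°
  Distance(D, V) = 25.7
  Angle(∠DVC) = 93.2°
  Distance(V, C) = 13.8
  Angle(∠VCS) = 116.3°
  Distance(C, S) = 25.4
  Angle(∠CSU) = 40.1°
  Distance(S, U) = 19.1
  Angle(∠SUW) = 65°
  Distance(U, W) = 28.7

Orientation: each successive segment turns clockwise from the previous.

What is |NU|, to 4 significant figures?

32.39

∠VCS = 116.3° gives CS at 42.70° from the x-axis; with |CS| = 25.4, S = (-14.39, -24.91). ∠CSU = 40.1° gives SU at -97.20° from the x-axis; with |SU| = 19.1, U = (-16.79, -43.86). Then |NU| = |U − N| = 32.39.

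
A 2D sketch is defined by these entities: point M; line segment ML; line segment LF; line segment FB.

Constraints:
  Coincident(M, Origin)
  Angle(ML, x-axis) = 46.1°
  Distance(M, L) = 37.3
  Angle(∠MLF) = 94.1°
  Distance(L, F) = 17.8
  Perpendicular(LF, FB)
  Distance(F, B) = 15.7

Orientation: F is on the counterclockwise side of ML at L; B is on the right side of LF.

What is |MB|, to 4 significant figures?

56.73

M is at the origin; ML runs at 46.1° with length 37.3, so L = 37.3·(cos 46.1°, sin 46.1°) = (25.86, 26.88). ∠MLF = 94.1°, so LF runs at 46.1° + (180° − 94.1°) = 132.0° from the x-axis; with |LF| = 17.8, F = L + 17.8·(cos 132.0°, sin 132.0°) = (13.95, 40.10). LF is perpendicular to FB; with |FB| = 15.7 on the right of LF, B = F + 15.7·(0.7431, 0.6691) = (25.62, 50.61). Then |MB| = |B − M| = 56.73.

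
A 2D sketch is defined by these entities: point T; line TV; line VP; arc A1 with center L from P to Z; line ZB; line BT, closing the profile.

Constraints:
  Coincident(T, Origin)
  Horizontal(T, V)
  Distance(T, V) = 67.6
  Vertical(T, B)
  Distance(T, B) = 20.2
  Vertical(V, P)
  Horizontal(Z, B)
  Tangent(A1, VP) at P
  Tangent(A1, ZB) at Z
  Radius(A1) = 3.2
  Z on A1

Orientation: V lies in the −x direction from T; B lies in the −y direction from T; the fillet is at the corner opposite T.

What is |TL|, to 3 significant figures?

66.6

T is at the origin; TV is horizontal with |TV| = 67.6 and V on the −x side, so V = (-67.6, 0.00). T and B share the same x with |TB| = 20.2 and B on the −y side, so B = (0.00, -20.2). The virtual corner opposite T is at (-67.6, -20.2). A1 meets VP tangentially, so LP is at right angles to VP and since A1 is tangent to ZB there, LZ ⟂ ZB, with radius 3.2, so the center L sits 3.2 in from both sides at L = (-64.4, -17.0). Then |TL| = |L − T| = 66.6.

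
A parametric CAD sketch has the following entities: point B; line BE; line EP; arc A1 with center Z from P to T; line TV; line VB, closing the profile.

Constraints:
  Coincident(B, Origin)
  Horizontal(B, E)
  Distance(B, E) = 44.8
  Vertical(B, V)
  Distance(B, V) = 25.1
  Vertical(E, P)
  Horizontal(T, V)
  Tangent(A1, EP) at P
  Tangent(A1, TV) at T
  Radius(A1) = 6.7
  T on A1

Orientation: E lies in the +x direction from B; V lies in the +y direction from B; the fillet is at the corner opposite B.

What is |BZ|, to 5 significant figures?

42.310

B is at the origin; BE is horizontal with |BE| = 44.8 and E on the +x side, so E = (44.800, 0.0000). BV is vertical with |BV| = 25.1 and V on the +y side, so V = (0.0000, 25.100). The virtual corner opposite B is at (44.800, 25.100). The tangent condition forces ZP to be normal to EP and the tangent condition forces ZT to be normal to TV, with radius 6.7, so the center Z sits 6.7 in from both sides at Z = (38.100, 18.400). Then |BZ| = |Z − B| = 42.310.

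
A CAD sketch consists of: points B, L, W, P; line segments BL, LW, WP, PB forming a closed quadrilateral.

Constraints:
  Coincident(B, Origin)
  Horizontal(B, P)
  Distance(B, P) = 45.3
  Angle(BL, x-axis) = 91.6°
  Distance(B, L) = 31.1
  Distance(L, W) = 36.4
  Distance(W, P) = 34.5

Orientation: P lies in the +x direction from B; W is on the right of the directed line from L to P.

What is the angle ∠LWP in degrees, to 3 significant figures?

103°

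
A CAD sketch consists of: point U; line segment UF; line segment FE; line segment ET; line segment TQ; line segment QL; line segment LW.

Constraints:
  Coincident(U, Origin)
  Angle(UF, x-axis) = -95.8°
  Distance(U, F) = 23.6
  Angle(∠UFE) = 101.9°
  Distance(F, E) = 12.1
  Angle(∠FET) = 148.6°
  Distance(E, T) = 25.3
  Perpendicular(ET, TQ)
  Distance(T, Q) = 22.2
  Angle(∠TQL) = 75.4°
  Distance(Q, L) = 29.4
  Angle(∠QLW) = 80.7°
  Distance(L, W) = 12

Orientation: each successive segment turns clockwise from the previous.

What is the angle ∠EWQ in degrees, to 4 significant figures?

152.1°

U is at the origin; UF runs at -95.8° with length 23.6, so F = (-2.385, -23.48). ∠UFE = 101.9° gives FE at -173.9° from the x-axis; with |FE| = 12.1, E = (-14.42, -24.76). ∠FET = 148.6° gives ET at 154.7° from the x-axis; with |ET| = 25.3, T = (-37.29, -13.95). ET is perpendicular to TQ, so TQ runs at 64.70°; with |TQ| = 22.2, Q = (-27.80, 6.118). ∠TQL = 75.4° gives QL at -39.90° from the x-axis; with |QL| = 29.4, L = (-5.248, -12.74). ∠QLW = 80.7° gives LW at -139.2° from the x-axis; with |LW| = 12.0, W = (-14.33, -20.58). Then cos ∠EWQ = WE·WQ / (|WE||WQ|), giving 152.1°.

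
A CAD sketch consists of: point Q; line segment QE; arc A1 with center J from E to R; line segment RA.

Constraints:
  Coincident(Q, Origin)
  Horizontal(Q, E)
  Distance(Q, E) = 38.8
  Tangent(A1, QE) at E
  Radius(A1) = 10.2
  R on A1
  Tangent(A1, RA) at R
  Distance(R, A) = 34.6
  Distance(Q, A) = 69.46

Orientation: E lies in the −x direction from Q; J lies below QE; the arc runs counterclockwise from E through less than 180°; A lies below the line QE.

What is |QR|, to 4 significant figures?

49.55

Checks: ∠(JE, EQ) = 90.00° ✓; |JE| = 10.20 ✓; |JR| = 10.20 ✓; ∠(JR, RA) = 90.00° ✓; |RA| = 34.60 ✓; |QA| = 69.46 ✓.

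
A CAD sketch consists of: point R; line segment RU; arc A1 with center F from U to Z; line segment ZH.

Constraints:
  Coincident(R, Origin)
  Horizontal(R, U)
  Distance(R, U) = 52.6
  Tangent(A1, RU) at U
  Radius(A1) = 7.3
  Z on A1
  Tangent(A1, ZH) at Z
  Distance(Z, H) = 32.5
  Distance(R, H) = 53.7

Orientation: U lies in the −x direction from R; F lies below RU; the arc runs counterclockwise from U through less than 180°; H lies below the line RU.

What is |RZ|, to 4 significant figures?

59.55

R is at the origin; R and U share the same y with |RU| = 52.6 and U on the −x side, so U = (-52.60, 0.000). Tangency of A1 to RU means the radius FU is perpendicular to RU, so F = U + (0, -7.3) = (-52.60, -7.300). Since FZ ⟂ ZH (tangency), |FH| = √(7.3² + 32.5²) = 33.31 regardless of where Z sits on A1. So H lies on both circle(R, 53.7) and circle(F, 33.31); the below-RU intersection is H = (-38.47, -37.47). Z is the foot of the tangent from H: Z = (-58.37, -11.77).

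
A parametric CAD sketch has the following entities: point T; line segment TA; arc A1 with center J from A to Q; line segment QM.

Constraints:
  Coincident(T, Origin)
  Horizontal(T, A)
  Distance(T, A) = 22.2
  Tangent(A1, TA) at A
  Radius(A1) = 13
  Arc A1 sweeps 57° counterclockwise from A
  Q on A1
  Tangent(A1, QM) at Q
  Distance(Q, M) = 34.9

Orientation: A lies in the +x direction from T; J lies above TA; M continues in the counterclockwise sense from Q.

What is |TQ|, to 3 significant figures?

33.6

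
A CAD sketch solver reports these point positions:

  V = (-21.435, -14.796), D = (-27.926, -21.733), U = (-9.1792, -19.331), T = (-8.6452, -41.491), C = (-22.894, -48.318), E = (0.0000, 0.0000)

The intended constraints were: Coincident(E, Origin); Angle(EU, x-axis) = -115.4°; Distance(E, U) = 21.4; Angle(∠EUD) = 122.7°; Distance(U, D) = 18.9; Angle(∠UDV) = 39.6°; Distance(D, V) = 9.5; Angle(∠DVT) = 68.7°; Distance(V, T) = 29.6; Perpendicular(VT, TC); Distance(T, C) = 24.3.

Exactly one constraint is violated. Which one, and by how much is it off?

Distance(T, C) = 24.3 — off by 8.50.

E = (0.00, 0.00) ✓; EU at -115.4° ✓; |EU| = 21.40 ✓; ∠EUD = 122.7° ✓; |UD| = 18.90 ✓; ∠UDV = 39.60° ✓; |DV| = 9.500 ✓; ∠DVT = 68.70° ✓; |VT| = 29.60 ✓; ∠(VT, TC) = 90.00° ✓; |TC| = 15.80 ✗.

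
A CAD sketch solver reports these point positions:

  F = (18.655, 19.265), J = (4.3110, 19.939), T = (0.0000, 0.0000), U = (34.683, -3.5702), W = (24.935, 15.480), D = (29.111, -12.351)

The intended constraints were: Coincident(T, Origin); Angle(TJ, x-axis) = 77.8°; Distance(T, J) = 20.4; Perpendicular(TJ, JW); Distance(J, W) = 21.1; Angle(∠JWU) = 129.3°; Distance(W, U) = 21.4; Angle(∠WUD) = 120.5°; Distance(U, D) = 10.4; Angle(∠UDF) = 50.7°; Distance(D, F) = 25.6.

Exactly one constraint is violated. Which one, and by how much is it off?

Distance(D, F) = 25.6 — off by 7.70.

T = (0.00, 0.00) ✓; TJ at 77.80° ✓; |TJ| = 20.40 ✓; ∠(TJ, JW) = 90.00° ✓; |JW| = 21.10 ✓; ∠JWU = 129.3° ✓; |WU| = 21.40 ✓; ∠WUD = 120.5° ✓; |UD| = 10.40 ✓; ∠UDF = 50.70° ✓; |DF| = 33.30 ✗.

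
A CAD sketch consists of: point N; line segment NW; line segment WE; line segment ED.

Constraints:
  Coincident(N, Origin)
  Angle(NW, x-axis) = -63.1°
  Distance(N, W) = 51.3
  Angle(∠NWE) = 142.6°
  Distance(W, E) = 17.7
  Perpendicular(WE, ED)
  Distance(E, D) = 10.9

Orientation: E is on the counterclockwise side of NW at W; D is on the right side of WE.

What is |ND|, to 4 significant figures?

72.01

N is at the origin; NW runs at -63.1° with length 51.3, so W = 51.3·(cos -63.1°, sin -63.1°) = (23.21, -45.75). ∠NWE = 142.6°, so WE runs at -63.1° + (180° − 142.6°) = -25.70° from the x-axis; with |WE| = 17.7, E = W + 17.7·(cos -25.70°, sin -25.70°) = (39.16, -53.42). WE is perpendicular to ED; with |ED| = 10.9 on the right of WE, D = E + 10.9·(-0.4337, -0.9011) = (34.43, -63.25). Then |ND| = |D − N| = 72.01.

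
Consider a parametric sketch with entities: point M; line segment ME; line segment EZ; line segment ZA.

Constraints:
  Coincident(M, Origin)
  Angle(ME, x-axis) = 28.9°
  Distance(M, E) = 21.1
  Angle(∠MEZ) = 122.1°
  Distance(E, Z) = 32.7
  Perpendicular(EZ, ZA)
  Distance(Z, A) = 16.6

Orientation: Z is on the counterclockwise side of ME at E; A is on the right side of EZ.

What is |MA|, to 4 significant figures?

55.83

M is at the origin; ME runs at 28.9° with length 21.1, so E = 21.1·(cos 28.9°, sin 28.9°) = (18.47, 10.20). ∠MEZ = 122.1°, so EZ runs at 28.9° + (180° − 122.1°) = 86.80° from the x-axis; with |EZ| = 32.7, Z = E + 32.7·(cos 86.80°, sin 86.80°) = (20.30, 42.85). The perpendicularity gives ZA at right angles to EZ; with |ZA| = 16.6 on the right of EZ, A = Z + 16.6·(0.9984, -0.05582) = (36.87, 41.92). Then |MA| = |A − M| = 55.83.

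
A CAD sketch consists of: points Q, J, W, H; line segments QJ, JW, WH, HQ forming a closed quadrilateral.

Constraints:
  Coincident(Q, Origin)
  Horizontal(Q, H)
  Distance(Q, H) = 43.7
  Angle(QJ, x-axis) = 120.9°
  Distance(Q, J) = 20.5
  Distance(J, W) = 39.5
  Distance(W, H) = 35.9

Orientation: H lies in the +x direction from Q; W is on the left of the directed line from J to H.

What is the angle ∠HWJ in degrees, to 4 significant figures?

98.13°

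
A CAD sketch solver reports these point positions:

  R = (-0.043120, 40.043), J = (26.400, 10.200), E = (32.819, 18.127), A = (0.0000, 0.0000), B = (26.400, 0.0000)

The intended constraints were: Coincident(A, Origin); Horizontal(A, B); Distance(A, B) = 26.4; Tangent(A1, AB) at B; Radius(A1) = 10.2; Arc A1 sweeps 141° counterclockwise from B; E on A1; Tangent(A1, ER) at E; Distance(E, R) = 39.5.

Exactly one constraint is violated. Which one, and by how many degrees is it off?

Tangent(A1, ER) at E — off by 5.30°.

A = (0.00, 0.00) ✓; A.y = 0.00, B.y = 0.00 ✓; |AB| = 26.40 ✓; ∠(JB, BA) = 90.00° ✓; |JB| = 10.20 ✓; bearing(J→E) − bearing(J→B) = 141.0° ✓; |JE| = 10.20 ✓; ∠(JE, ER) = 84.70° ✗; |ER| = 39.50 ✓.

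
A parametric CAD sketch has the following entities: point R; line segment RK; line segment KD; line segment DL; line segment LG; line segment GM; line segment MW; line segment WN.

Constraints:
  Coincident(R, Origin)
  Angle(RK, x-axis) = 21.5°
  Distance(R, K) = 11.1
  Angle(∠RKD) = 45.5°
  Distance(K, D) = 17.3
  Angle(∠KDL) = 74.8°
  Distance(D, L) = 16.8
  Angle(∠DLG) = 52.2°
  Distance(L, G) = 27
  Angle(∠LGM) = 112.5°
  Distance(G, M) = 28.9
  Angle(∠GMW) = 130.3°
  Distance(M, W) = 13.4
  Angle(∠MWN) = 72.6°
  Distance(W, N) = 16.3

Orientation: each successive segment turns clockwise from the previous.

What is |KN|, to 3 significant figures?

27.7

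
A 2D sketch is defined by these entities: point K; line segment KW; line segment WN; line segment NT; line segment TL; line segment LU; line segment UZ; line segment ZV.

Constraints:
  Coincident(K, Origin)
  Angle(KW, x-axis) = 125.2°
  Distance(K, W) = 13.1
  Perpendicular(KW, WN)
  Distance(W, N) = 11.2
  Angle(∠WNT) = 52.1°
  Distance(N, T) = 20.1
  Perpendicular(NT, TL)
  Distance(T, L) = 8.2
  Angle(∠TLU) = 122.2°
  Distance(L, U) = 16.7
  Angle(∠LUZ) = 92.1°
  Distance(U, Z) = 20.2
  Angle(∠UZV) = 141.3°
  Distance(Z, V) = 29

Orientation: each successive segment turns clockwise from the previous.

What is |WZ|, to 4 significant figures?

14.90

∠TLU = 122.2° gives LU at 119.5° from the x-axis; with |LU| = 16.7, U = (-15.76, 12.00). ∠LUZ = 92.1° gives UZ at 31.60° from the x-axis; with |UZ| = 20.2, Z = (1.444, 22.59). Then |WZ| = |Z − W| = 14.90.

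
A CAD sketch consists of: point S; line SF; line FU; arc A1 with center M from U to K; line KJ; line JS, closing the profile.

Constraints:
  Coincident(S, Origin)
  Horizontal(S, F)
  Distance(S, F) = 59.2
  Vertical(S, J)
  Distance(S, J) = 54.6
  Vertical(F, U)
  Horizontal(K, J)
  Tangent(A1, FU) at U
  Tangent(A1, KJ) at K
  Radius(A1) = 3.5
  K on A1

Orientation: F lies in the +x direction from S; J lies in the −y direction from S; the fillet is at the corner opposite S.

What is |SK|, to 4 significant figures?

78.00

S is at the origin; S and F share the same y with |SF| = 59.2 and F on the +x side, so F = (59.20, 0.000). S and J share the same x with |SJ| = 54.6 and J on the −y side, so J = (0.000, -54.60). The virtual corner opposite S is at (59.20, -54.60). A1 meets FU tangentially, so MU is at right angles to FU and tangency of A1 to KJ means the radius MK is perpendicular to KJ, with radius 3.5, so the center M sits 3.5 in from both sides at M = (55.70, -51.10). That places the tangent points at U = (59.20, -51.10) on FU and K = (55.70, -54.60) on KJ. Then |SK| = |K − S| = 78.00.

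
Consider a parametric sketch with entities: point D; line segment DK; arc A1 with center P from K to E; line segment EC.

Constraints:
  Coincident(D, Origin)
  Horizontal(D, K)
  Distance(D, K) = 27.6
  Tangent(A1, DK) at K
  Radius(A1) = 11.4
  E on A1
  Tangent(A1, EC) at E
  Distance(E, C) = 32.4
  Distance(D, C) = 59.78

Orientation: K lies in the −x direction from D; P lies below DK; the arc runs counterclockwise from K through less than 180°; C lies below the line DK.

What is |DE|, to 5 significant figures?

40.305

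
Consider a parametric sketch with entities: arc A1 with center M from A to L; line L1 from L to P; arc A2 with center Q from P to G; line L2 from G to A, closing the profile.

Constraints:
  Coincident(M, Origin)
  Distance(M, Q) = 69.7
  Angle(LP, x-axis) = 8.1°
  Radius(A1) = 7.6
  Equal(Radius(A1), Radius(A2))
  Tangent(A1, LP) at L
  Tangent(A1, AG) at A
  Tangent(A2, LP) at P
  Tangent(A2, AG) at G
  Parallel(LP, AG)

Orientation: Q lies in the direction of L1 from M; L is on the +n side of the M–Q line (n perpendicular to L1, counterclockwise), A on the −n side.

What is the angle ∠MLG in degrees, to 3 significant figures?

77.7°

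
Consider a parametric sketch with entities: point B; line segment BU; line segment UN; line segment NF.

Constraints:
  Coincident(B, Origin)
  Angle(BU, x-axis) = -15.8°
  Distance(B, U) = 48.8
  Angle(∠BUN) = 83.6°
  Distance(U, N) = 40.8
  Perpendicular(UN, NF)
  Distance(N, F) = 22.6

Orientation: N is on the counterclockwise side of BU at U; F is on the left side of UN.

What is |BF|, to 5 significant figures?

43.829

B is at the origin; BU runs at -15.8° with length 48.8, so U = 48.8·(cos -15.8°, sin -15.8°) = (46.956, -13.287). ∠BUN = 83.6°, so UN runs at -15.8° + (180° − 83.6°) = 80.600° from the x-axis; with |UN| = 40.8, N = U + 40.8·(cos 80.600°, sin 80.600°) = (53.620, 26.965). UN ⟂ NF; with |NF| = 22.6 on the left of UN, F = N + 22.6·(-0.98657, 0.16333) = (31.323, 30.656). Then |BF| = |F − B| = 43.829.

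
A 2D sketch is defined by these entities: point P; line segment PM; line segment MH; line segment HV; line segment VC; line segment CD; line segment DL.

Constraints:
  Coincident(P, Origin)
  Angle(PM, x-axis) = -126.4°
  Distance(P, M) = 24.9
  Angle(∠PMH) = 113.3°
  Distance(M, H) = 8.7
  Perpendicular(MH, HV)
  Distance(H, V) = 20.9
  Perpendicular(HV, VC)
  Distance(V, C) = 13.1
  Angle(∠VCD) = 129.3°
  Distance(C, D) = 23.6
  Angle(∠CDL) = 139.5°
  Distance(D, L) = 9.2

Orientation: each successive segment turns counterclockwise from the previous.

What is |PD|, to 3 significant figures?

22.4

P is at the origin; PM runs at -126.4° with length 24.9, so M = (-14.8, -20.0). ∠PMH = 113.3° gives MH at -59.7° from the x-axis; with |MH| = 8.7, H = (-10.4, -27.6). MH ⟂ HV, so HV runs at 30.3°; with |HV| = 20.9, V = (7.66, -17.0). HV ⟂ VC, so VC runs at 120°; with |VC| = 13.1, C = (1.05, -5.70). ∠VCD = 129.3° gives CD at 171° from the x-axis; with |CD| = 23.6, D = (-22.3, -2.01). Then |PD| = |D − P| = 22.4.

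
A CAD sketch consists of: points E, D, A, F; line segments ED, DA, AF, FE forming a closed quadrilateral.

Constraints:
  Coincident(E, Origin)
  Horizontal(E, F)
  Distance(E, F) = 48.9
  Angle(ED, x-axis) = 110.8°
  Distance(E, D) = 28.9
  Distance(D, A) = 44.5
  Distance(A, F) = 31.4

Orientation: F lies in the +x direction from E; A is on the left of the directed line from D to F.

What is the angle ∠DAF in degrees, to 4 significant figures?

116.9°

E is at the origin; EF is horizontal with |EF| = 48.9 and F in +x, so F = (48.9, 0). ED runs at 110.8° with |ED| = 28.9, so D = (-10.26, 27.02). A is determined by |DA| = 44.5 and |AF| = 31.4 together: it lies at the intersection of circle(D, 44.5) and circle(F, 31.4). With |DF| = 65.04, the foot of the radical line on DF is 40.16 from D and the perpendicular offset is √(44.5² − 40.16²) = 19.16. Taking the left-of-DF solution: A = (34.23, 27.76).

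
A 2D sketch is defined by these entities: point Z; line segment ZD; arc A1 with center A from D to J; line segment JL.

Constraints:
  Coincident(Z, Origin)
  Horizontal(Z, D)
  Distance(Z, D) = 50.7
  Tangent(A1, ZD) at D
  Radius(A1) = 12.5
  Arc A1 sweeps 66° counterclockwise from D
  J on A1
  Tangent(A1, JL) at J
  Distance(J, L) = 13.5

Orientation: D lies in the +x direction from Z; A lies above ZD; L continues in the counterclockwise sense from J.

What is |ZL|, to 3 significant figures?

70.4

On A1, D sits at bearing -90° from A; a 66° counterclockwise sweep puts J at bearing -24°, so J = A + 12.5·(cos -24°, sin -24°) = (62.1, 7.42). Tangency of A1 to JL means the radius AJ is perpendicular to JL, so JL runs along (−sin -24°, cos -24°); with |JL| = 13.5, L = (67.6, 19.7). Then |ZL| = |L − Z| = 70.4.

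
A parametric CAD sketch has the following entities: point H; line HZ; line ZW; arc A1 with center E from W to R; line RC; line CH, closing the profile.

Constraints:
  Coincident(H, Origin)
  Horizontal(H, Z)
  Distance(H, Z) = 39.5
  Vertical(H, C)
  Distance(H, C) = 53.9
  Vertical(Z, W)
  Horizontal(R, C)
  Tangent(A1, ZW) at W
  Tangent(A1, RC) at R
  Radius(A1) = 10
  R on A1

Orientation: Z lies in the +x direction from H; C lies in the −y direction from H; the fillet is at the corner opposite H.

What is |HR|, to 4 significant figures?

61.44

The virtual corner opposite H is at (39.50, -53.90). Tangency of A1 to ZW means the radius EW is perpendicular to ZW and since A1 is tangent to RC there, ER ⟂ RC, with radius 10.0, so the center E sits 10.0 in from both sides at E = (29.50, -43.90). That places the tangent points at W = (39.50, -43.90) on ZW and R = (29.50, -53.90) on RC. Then |HR| = |R − H| = 61.44.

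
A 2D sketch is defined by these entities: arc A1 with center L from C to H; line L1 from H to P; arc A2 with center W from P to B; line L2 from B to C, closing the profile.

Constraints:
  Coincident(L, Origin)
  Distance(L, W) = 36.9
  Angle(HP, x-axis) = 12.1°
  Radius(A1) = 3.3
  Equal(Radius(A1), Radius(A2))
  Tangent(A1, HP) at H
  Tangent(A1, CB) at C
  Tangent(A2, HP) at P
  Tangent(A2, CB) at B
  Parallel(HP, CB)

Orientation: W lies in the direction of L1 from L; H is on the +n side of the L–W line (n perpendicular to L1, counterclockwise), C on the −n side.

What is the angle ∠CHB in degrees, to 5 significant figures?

79.859°

Tangency of A1 to both parallel lines with radius 3.3 puts H and C at L ± 3.3·n: H = (-0.69174, 3.2267), C = (0.69174, -3.2267). Equal radii place P and B the same way about W: P = W + 3.3·n = (35.388, 10.962), B = W − 3.3·n = (36.772, 4.5082). Then cos ∠CHB = HC·HB / (|HC||HB|), giving 79.859°.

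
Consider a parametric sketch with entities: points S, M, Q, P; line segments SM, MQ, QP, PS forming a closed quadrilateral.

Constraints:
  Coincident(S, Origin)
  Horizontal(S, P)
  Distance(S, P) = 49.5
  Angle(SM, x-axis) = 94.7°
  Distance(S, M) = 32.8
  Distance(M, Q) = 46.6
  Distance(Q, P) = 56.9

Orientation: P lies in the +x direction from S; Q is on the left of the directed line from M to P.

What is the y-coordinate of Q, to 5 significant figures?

55.692

S is at the origin; SP is horizontal with |SP| = 49.5 and P in +x, so P = (49.5, 0). SM runs at 94.7° with |SM| = 32.8, so M = (-2.6876, 32.690). Q is determined by |MQ| = 46.6 and |QP| = 56.9 together: it lies at the intersection of circle(M, 46.6) and circle(P, 56.9). With |MP| = 61.581, the foot of the radical line on MP is 22.135 from M and the perpendicular offset is √(46.6² − 22.135²) = 41.008. Taking the left-of-MP solution: Q = (37.839, 55.692).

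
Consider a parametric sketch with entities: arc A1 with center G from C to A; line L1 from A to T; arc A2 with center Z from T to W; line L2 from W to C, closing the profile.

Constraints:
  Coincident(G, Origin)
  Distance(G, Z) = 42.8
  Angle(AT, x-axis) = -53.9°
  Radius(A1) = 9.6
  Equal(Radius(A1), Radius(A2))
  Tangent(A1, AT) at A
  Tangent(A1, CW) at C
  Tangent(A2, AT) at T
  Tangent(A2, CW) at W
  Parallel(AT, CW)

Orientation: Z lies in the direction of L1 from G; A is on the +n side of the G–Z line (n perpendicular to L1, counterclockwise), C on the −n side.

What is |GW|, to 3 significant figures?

43.9

The slot axis is L1's direction at -53.9°, so u = (cos -53.9°, sin -53.9°) = (0.589, -0.808) and n = (−sin -53.9°, cos -53.9°) = (0.808, 0.589). G is at the origin and Z lies 42.8 along u from G, so Z = 42.8·u = (25.2, -34.6). Tangency of A1 to both parallel lines with radius 9.6 puts A and C at G ± 9.6·n: A = (7.76, 5.66), C = (-7.76, -5.66). Equal radii place T and W the same way about Z: T = Z + 9.6·n = (33.0, -28.9), W = Z − 9.6·n = (17.5, -40.2). Then |GW| = |W − G| = 43.9.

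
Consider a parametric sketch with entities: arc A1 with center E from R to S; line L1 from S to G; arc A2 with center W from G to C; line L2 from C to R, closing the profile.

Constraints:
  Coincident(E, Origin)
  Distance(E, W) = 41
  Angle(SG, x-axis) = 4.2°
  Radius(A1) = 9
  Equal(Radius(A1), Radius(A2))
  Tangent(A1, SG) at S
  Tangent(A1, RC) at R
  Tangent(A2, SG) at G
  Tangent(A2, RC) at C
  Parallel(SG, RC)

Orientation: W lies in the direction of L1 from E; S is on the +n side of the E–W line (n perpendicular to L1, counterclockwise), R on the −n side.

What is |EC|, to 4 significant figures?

41.98

The slot axis is L1's direction at 4.2°, so u = (cos 4.2°, sin 4.2°) = (0.9973, 0.07324) and n = (−sin 4.2°, cos 4.2°) = (-0.07324, 0.9973). E is at the origin and W lies 41.0 along u from E, so W = 41.0·u = (40.89, 3.003). Tangency of A1 to both parallel lines with radius 9.0 puts S and R at E ± 9.0·n: S = (-0.6591, 8.976), R = (0.6591, -8.976). Equal radii place G and C the same way about W: G = W + 9.0·n = (40.23, 11.98), C = W − 9.0·n = (41.55, -5.973). Then |EC| = |C − E| = 41.98.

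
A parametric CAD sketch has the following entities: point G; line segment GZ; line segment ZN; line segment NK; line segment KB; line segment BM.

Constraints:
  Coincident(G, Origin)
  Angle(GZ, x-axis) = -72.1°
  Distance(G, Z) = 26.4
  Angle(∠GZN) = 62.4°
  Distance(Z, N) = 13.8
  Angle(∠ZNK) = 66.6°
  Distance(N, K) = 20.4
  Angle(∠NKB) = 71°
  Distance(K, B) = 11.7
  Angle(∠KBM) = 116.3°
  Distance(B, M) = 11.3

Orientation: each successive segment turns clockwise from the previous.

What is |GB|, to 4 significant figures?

19.70

G is at the origin; GZ runs at -72.1° with length 26.4, so Z = (8.114, -25.12). ∠GZN = 62.4° gives ZN at 170.3° from the x-axis; with |ZN| = 13.8, N = (-5.488, -22.80). ∠ZNK = 66.6° gives NK at 56.90° from the x-axis; with |NK| = 20.4, K = (5.652, -5.707). ∠NKB = 71.0° gives KB at -52.10° from the x-axis; with |KB| = 11.7, B = (12.84, -14.94). Then |GB| = |B − G| = 19.70.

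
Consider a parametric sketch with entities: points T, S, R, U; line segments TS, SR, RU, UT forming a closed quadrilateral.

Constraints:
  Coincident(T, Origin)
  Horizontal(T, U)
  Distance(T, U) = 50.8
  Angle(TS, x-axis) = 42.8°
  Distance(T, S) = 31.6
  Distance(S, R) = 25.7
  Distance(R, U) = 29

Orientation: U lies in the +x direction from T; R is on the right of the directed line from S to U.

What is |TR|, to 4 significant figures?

22.50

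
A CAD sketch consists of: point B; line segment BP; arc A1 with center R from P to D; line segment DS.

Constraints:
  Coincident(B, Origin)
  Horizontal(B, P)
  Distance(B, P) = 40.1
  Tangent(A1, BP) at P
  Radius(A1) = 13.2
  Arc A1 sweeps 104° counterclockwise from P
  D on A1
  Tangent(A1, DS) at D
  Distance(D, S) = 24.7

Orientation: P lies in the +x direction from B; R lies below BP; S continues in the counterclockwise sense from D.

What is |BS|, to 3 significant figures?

52.3

B is at the origin; BP is horizontal with |BP| = 40.1 and P on the +x side, so P = (40.1, 0.00). The tangent condition forces RP to be normal to BP, so R = P + (0, -13.2) = (40.1, -13.2). On A1, P sits at bearing 90° from R; a 104° counterclockwise sweep puts D at bearing 194°, so D = R + 13.2·(cos 194°, sin 194°) = (27.3, -16.4). A1 meets DS tangentially, so RD is at right angles to DS, so DS runs along (−sin 194°, cos 194°); with |DS| = 24.7, S = (33.3, -40.4). Then |BS| = |S − B| = 52.3.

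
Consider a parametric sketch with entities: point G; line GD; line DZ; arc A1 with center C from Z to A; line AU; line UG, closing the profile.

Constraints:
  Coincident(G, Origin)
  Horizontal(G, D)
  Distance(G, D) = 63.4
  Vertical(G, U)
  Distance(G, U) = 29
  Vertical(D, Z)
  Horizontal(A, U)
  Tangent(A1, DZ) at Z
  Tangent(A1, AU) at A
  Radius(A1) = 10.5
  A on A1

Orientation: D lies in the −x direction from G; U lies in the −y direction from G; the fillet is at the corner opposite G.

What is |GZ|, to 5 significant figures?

66.044

The virtual corner opposite G is at (-63.400, -29.000). The tangent condition forces CZ to be normal to DZ and since A1 is tangent to AU there, CA ⟂ AU, with radius 10.5, so the center C sits 10.5 in from both sides at C = (-52.900, -18.500). That places the tangent points at Z = (-63.400, -18.500) on DZ and A = (-52.900, -29.000) on AU. Then |GZ| = |Z − G| = 66.044.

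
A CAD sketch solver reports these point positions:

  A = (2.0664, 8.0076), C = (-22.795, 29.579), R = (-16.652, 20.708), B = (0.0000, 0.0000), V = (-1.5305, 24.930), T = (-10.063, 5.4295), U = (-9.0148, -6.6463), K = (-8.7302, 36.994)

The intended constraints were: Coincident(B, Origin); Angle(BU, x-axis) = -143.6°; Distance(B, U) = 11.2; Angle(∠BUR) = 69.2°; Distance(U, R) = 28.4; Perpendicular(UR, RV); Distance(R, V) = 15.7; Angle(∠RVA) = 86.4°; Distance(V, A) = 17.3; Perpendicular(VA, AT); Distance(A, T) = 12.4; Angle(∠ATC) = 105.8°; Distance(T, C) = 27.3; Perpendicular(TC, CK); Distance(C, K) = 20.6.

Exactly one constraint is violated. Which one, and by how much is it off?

Distance(C, K) = 20.6 — off by 4.70.

B = (0.00, 0.00) ✓; BU at -143.6° ✓; |BU| = 11.20 ✓; ∠BUR = 69.20° ✓; |UR| = 28.40 ✓; ∠(UR, RV) = 90.00° ✓; |RV| = 15.70 ✓; ∠RVA = 86.40° ✓; |VA| = 17.30 ✓; ∠(VA, AT) = 90.00° ✓; |AT| = 12.40 ✓; ∠ATC = 105.8° ✓; |TC| = 27.30 ✓; ∠(TC, CK) = 90.00° ✓; |CK| = 15.90 ✗.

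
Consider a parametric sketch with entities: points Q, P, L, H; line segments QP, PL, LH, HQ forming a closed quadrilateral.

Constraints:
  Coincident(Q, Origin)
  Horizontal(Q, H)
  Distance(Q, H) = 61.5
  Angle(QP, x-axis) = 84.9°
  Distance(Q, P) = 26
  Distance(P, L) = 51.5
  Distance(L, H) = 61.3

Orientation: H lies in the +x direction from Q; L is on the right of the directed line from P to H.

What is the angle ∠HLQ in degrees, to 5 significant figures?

78.144°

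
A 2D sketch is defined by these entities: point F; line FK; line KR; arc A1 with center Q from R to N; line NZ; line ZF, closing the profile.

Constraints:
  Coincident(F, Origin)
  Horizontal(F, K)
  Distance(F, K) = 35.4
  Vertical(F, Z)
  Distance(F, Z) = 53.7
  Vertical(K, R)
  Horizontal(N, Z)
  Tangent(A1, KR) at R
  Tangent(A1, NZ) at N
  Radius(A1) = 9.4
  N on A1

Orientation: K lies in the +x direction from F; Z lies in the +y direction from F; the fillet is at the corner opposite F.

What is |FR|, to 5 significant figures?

56.707

The virtual corner opposite F is at (35.400, 53.700). The tangent condition forces QR to be normal to KR and since A1 is tangent to NZ there, QN ⟂ NZ, with radius 9.4, so the center Q sits 9.4 in from both sides at Q = (26.000, 44.300). That places the tangent points at R = (35.400, 44.300) on KR and N = (26.000, 53.700) on NZ. Then |FR| = |R − F| = 56.707.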